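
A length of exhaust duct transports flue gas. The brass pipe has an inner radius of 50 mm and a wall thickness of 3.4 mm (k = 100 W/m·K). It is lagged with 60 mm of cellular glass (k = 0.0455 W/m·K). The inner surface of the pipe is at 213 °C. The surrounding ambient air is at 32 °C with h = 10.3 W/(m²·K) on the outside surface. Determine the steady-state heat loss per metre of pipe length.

For a radial system each layer contributes R = ln(r_out/r_in)/(2πkL); films add R = 1/(hA).
R_brass pipe wall = ln(53.4/50)/(2π×100×1) = 1.047×10^-4 K/W
R_cellular glass = ln(113.4/53.4)/(2π×0.0455×1) = 2.634 K/W
R_outer film = 1/(h_o·2πr_oL) = 1/(10.3×2π×0.1134×1) = 0.1363 K/W
R_total = 2.771 K/W
Q = ΔT/R_total = 181/2.771

q′ ≈ 65.3 W/m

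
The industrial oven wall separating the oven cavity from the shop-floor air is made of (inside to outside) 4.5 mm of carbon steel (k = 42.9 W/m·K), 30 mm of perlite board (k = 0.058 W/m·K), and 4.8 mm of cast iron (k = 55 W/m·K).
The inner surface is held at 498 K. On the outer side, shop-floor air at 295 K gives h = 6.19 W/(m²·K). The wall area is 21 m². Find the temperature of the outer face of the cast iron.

T ≈ 343 K

Series thermal resistances:
R_carbon steel = L/(kA) = 0.0045/(42.9×21) = 4.995×10^-6 K/W
R_perlite board = L/(kA) = 0.03/(0.058×21) = 0.02463 K/W
R_cast iron = L/(kA) = 0.0048/(55×21) = 4.156×10^-6 K/W
R_outer film = 1/(h_o·A) = 1/(6.19×21) = 0.007693 K/W
R_total = 0.03233 K/W;  Q = ΔT/R_total = 203/0.03233 = 6278 W
T_interface = T_inner − Q·ΣR(inner→interface) = 498 − 6280×0.02464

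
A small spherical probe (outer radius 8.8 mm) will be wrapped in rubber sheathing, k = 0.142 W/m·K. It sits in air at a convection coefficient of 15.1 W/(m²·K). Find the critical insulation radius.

r_cr ≈ 18.8 mm

For a sphere r_cr = 2k/h = 2×0.142/15.1
r_cr = 18.8 mm; since the bare radius (8.8 mm) is below r_cr, adding a thin layer of insulation will *increase* heat loss.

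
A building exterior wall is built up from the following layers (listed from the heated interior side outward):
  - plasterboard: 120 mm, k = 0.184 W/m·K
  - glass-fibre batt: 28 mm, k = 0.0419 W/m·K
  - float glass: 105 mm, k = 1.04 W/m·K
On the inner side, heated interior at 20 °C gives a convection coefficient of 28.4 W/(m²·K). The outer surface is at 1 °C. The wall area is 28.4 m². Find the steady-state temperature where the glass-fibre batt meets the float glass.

Treating each layer as a thermal resistance in series:
R_inner film = 1/(h_i·A) = 1/(28.4×28.4) = 0.00124 K/W
R_plasterboard = L/(kA) = 0.12/(0.184×28.4) = 0.02296 K/W
R_glass-fibre batt = L/(kA) = 0.028/(0.0419×28.4) = 0.02353 K/W
R_float glass = L/(kA) = 0.105/(1.04×28.4) = 0.003555 K/W
R_total = 0.05129 K/W;  Q = ΔT/R_total = 19/0.05129 = 370.5 W
T_interface = T_inner − Q·ΣR(inner→interface) = 20 − 370×0.04773

T ≈ 2.32 °C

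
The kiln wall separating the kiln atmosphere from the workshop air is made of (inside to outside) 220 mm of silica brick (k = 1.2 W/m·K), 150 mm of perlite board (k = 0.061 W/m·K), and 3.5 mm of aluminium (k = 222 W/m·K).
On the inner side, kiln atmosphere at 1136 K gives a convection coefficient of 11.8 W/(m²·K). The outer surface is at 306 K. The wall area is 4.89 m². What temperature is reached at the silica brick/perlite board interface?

T ≈ 1050 K

Series thermal resistances:
R_inner film = 1/(h_i·A) = 1/(11.8×4.89) = 0.01733 K/W
R_silica brick = L/(kA) = 0.22/(1.2×4.89) = 0.03749 K/W
R_perlite board = L/(kA) = 0.15/(0.061×4.89) = 0.5029 K/W
R_aluminium = L/(kA) = 0.0035/(222×4.89) = 3.224×10^-6 K/W
R_total = 0.5577 K/W;  Q = ΔT/R_total = 830/0.5577 = 1488 W
T_interface = T_inner − Q·ΣR(inner→interface) = 1136 − 1490×0.05482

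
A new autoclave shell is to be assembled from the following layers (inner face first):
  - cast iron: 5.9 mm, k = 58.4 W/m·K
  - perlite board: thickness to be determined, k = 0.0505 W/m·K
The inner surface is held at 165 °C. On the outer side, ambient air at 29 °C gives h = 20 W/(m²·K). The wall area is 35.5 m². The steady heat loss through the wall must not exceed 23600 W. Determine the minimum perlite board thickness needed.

L ≈ 7.8 mm

Treating each layer as a thermal resistance in series:
R_cast iron = L/(kA) = 0.0059/(58.4×35.5) = 2.846×10^-6 K/W
R_outer film = 1/(h_o·A) = 1/(20×35.5) = 0.001408 K/W
Sum of the known resistances R_other = 0.001411 K/W
Required total resistance R_tot = ΔT/Q_allow = 136/23600 = 0.005763 K/W
R_perlite board = R_tot − R_other = 0.004351 K/W
L = R·k·A = 0.004351×0.0505×35.5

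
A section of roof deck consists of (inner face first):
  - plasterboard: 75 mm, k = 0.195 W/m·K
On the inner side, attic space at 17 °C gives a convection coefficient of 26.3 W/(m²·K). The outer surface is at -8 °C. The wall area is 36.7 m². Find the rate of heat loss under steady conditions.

Treating each layer as a thermal resistance in series:
R_inner film = 1/(h_i·A) = 1/(26.3×36.7) = 0.001036 K/W
R_plasterboard = L/(kA) = 0.075/(0.195×36.7) = 0.01048 K/W
R_total = 0.01152 K/W
Q = ΔT / R_total = 25 / 0.01152

Q ≈ 2170 W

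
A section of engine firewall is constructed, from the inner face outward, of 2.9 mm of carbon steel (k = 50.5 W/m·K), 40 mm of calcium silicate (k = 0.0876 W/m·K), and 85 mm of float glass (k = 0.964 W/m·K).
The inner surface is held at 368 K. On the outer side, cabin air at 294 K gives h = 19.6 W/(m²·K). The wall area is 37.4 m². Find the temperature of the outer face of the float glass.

Treating each layer as a thermal resistance in series:
R_carbon steel = L/(kA) = 0.0029/(50.5×37.4) = 1.535×10^-6 K/W
R_calcium silicate = L/(kA) = 0.04/(0.0876×37.4) = 0.01221 K/W
R_float glass = L/(kA) = 0.085/(0.964×37.4) = 0.002358 K/W
R_outer film = 1/(h_o·A) = 1/(19.6×37.4) = 0.001364 K/W
R_total = 0.01593 K/W;  Q = ΔT/R_total = 74/0.01593 = 4645 W
T_interface = T_inner − Q·ΣR(inner→interface) = 368 − 4640×0.01457

T ≈ 300 K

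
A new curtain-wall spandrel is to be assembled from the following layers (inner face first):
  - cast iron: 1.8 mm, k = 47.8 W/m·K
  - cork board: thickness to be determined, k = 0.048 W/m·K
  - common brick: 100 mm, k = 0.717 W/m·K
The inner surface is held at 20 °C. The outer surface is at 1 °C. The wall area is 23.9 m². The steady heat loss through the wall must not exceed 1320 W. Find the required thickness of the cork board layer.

L ≈ 9.82 mm

Model the wall as resistances in series:
R_cast iron = L/(kA) = 0.0018/(47.8×23.9) = 1.576×10^-6 K/W
R_common brick = L/(kA) = 0.1/(0.717×23.9) = 0.005836 K/W
Sum of the known resistances R_other = 0.005837 K/W
Required total resistance R_tot = ΔT/Q_allow = 19/1320 = 0.01439 K/W
R_cork board = R_tot − R_other = 0.008557 K/W
L = R·k·A = 0.008557×0.048×23.9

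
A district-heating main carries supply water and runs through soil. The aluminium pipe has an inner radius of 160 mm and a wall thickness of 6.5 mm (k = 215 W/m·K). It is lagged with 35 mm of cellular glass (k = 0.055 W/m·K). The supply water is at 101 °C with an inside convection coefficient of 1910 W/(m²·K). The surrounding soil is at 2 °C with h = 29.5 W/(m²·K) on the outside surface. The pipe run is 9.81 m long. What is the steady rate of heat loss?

Q ≈ 1680 W

Treating each annulus and film as a series resistance:
R_inner film = 1/(h_i·2πr₁L) = 1/(1910×2π×0.16×9.81) = 5.309×10^-5 K/W
R_aluminium pipe wall = ln(166.5/160)/(2π×215×9.81) = 3.005×10^-6 K/W
R_cellular glass = ln(201.5/166.5)/(2π×0.055×9.81) = 0.05628 K/W
R_outer film = 1/(h_o·2πr_oL) = 1/(29.5×2π×0.2015×9.81) = 0.002729 K/W
R_total = 0.05907 K/W
Q = ΔT/R_total = 99/0.05907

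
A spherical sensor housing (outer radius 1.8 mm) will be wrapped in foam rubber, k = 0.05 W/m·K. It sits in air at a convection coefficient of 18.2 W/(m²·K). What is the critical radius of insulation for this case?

r_cr ≈ 5.49 mm

For a sphere r_cr = 2k/h = 2×0.05/18.2
r_cr = 5.49 mm; since the bare radius (1.8 mm) is below r_cr, adding a thin layer of insulation will *increase* heat loss.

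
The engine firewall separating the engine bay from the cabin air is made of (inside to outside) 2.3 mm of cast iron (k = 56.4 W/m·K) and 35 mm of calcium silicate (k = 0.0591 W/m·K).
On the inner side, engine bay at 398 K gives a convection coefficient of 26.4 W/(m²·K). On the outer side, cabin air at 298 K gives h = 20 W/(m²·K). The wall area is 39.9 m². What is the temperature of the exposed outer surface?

T ≈ 305 K

Thermal resistances in series:
R_inner film = 1/(h_i·A) = 1/(26.4×39.9) = 9.493×10^-4 K/W
R_cast iron = L/(kA) = 0.0023/(56.4×39.9) = 1.022×10^-6 K/W
R_calcium silicate = L/(kA) = 0.035/(0.0591×39.9) = 0.01484 K/W
R_outer film = 1/(h_o·A) = 1/(20×39.9) = 0.001253 K/W
R_total = 0.01705 K/W;  Q = ΔT/R_total = 100/0.01705 = 5866 W
T_interface = T_inner − Q·ΣR(inner→interface) = 398 − 5870×0.01579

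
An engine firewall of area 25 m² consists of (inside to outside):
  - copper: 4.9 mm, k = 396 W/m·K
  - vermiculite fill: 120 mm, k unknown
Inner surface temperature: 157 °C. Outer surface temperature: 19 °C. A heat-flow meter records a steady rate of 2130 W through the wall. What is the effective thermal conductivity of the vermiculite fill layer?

Treating each layer as a thermal resistance in series:
R_copper = L/(kA) = 0.0049/(396×25) = 4.949×10^-7 K/W
Sum of known resistances R_other = 4.949×10^-7 K/W
Total R = ΔT/Q = 138/2130 = 0.06479 K/W
R_vermiculite fill = R_total − R_other = 0.06479 K/W
k = L/(R·A) = 0.12/(0.06479×25)

k ≈ 0.0741 W/(m·K)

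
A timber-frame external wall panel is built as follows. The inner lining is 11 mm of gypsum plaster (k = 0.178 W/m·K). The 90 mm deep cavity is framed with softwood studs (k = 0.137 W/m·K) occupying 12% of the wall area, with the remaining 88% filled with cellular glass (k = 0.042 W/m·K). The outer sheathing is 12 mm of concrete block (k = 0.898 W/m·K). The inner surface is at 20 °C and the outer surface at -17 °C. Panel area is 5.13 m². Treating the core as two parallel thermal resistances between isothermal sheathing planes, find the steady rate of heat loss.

Sheathing layers in series; stud and cavity paths in parallel between them.
R_inner = 0.011/(0.178×5.13) = 0.01205 K/W
R_stud  = 0.09/(0.137×0.12×5.13) = 1.067 K/W
R_cav   = 0.09/(0.042×0.88×5.13) = 0.4747 K/W
1/R_core = 1/R_stud + 1/R_cav → R_core = 0.3285 K/W
R_outer = 0.012/(0.898×5.13) = 0.002605 K/W
R_total = 0.3432 K/W
Q = ΔT/R_total = 37/0.3432

Q ≈ 108 W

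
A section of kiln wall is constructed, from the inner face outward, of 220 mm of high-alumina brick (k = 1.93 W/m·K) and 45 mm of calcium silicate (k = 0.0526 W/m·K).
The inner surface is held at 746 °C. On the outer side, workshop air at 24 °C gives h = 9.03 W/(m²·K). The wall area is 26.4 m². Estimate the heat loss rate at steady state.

Series thermal resistances:
R_high-alumina brick = L/(kA) = 0.22/(1.93×26.4) = 0.004318 K/W
R_calcium silicate = L/(kA) = 0.045/(0.0526×26.4) = 0.03241 K/W
R_outer film = 1/(h_o·A) = 1/(9.03×26.4) = 0.004195 K/W
R_total = 0.04092 K/W
Q = ΔT / R_total = 722 / 0.04092

Q ≈ 17600 W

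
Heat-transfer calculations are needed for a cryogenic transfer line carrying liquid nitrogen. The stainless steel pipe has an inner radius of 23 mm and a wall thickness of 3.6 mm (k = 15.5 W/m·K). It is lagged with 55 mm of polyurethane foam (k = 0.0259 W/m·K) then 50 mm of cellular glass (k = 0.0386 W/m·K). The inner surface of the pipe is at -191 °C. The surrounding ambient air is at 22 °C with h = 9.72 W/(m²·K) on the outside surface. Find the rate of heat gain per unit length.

For a radial system each layer contributes R = ln(r_out/r_in)/(2πkL); films add R = 1/(hA).
R_stainless steel pipe wall = ln(26.6/23)/(2π×15.5×1) = 0.001493 K/W
R_polyurethane foam = ln(81.6/26.6)/(2π×0.0259×1) = 6.888 K/W
R_cellular glass = ln(131.6/81.6)/(2π×0.0386×1) = 1.971 K/W
R_outer film = 1/(h_o·2πr_oL) = 1/(9.72×2π×0.1316×1) = 0.1244 K/W
R_total = 8.985 K/W
Q = ΔT/R_total = 213/8.985

q′ ≈ 23.7 W/m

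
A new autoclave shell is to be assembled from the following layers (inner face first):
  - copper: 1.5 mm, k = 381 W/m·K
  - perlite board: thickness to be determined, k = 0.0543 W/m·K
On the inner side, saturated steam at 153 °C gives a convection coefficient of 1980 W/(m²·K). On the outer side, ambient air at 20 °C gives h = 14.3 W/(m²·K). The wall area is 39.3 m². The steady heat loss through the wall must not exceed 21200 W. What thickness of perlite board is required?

L ≈ 9.56 mm

Series thermal resistances:
R_inner film = 1/(h_i·A) = 1/(1980×39.3) = 1.285×10^-5 K/W
R_copper = L/(kA) = 0.0015/(381×39.3) = 1.002×10^-7 K/W
R_outer film = 1/(h_o·A) = 1/(14.3×39.3) = 0.001779 K/W
Sum of the known resistances R_other = 0.001792 K/W
Required total resistance R_tot = ΔT/Q_allow = 133/21200 = 0.006274 K/W
R_perlite board = R_tot − R_other = 0.004481 K/W
L = R·k·A = 0.004481×0.0543×39.3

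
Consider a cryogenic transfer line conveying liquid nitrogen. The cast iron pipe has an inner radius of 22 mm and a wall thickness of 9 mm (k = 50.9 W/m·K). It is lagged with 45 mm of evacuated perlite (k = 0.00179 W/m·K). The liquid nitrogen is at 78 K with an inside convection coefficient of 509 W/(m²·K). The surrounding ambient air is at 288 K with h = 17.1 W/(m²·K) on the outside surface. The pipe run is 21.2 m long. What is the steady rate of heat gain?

Q ≈ 55.7 W

Cylindrical conduction, so R = ln(r₂/r₁)/(2πkL) per layer, in series:
R_inner film = 1/(h_i·2πr₁L) = 1/(509×2π×0.022×21.2) = 6.704×10^-4 K/W
R_cast iron pipe wall = ln(31/22)/(2π×50.9×21.2) = 5.058×10^-5 K/W
R_evacuated perlite = ln(76/31)/(2π×0.00179×21.2) = 3.761 K/W
R_outer film = 1/(h_o·2πr_oL) = 1/(17.1×2π×0.076×21.2) = 0.005777 K/W
R_total = 3.767 K/W
Q = ΔT/R_total = 210/3.767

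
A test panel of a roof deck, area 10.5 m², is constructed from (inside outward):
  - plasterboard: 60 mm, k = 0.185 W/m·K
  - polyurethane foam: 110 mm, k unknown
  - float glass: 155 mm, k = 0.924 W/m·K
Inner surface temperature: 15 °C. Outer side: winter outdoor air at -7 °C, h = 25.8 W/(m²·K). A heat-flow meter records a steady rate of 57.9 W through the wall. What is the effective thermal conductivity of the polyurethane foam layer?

Model the wall as resistances in series:
R_plasterboard = L/(kA) = 0.06/(0.185×10.5) = 0.03089 K/W
R_float glass = L/(kA) = 0.155/(0.924×10.5) = 0.01598 K/W
R_outer film = 1/(h_o·A) = 1/(25.8×10.5) = 0.003691 K/W
Sum of known resistances R_other = 0.05056 K/W
Total R = ΔT/Q = 22/57.9 = 0.38 K/W
R_polyurethane foam = R_total − R_other = 0.3294 K/W
k = L/(R·A) = 0.11/(0.3294×10.5)

k ≈ 0.0318 W/(m·K)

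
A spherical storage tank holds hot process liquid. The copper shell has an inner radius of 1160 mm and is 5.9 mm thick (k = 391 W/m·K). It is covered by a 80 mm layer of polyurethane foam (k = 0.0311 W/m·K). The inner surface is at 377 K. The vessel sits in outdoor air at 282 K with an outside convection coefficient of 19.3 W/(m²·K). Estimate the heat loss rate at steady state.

Q ≈ 662 W

For a spherical shell R = (1/r₁ − 1/r₂)/(4πk); film R = 1/(h·4πr²). In series:
R_copper shell = (1/1.16 − 1/1.1659)/(4π×391) = 8.879×10^-7 K/W
R_polyurethane foam = (1/1.1659 − 1/1.2459)/(4π×0.0311) = 0.1409 K/W
R_outer film = 1/(h·4πr_o²) = 1/(19.3×4π×1.2459²) = 0.002656 K/W
R_total = 0.1436 K/W
Q = ΔT/R_total = 95/0.1436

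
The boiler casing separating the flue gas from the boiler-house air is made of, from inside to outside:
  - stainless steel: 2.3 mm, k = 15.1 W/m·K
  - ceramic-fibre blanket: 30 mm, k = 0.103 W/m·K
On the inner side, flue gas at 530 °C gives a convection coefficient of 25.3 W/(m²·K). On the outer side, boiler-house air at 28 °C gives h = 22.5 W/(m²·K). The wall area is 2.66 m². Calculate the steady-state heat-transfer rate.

Q ≈ 3560 W

Series thermal resistances:
R_inner film = 1/(h_i·A) = 1/(25.3×2.66) = 0.01486 K/W
R_stainless steel = L/(kA) = 0.0023/(15.1×2.66) = 5.726×10^-5 K/W
R_ceramic-fibre blanket = L/(kA) = 0.03/(0.103×2.66) = 0.1095 K/W
R_outer film = 1/(h_o·A) = 1/(22.5×2.66) = 0.01671 K/W
R_total = 0.1411 K/W
Q = ΔT / R_total = 502 / 0.1411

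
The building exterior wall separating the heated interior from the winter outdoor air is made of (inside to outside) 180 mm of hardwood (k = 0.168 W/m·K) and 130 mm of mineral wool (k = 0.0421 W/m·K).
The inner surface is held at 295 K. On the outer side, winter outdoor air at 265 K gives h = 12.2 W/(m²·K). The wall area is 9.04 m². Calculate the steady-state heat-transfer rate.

Model the wall as resistances in series:
R_hardwood = L/(kA) = 0.18/(0.168×9.04) = 0.1185 K/W
R_mineral wool = L/(kA) = 0.13/(0.0421×9.04) = 0.3416 K/W
R_outer film = 1/(h_o·A) = 1/(12.2×9.04) = 0.009067 K/W
R_total = 0.4692 K/W
Q = ΔT / R_total = 30 / 0.4692

Q ≈ 63.9 W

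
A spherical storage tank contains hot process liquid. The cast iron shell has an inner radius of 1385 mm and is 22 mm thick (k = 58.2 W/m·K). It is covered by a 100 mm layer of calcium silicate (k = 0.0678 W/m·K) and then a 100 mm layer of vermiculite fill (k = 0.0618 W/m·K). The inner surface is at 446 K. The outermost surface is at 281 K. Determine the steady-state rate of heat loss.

Each spherical layer contributes R = (1/r_i − 1/r_o)/(4πk):
R_cast iron shell = (1/1.385 − 1/1.407)/(4π×58.2) = 1.544×10^-5 K/W
R_calcium silicate = (1/1.407 − 1/1.507)/(4π×0.0678) = 0.05535 K/W
R_vermiculite fill = (1/1.507 − 1/1.607)/(4π×0.0618) = 0.05317 K/W
R_total = 0.1085 K/W
Q = ΔT/R_total = 165/0.1085

Q ≈ 1520 W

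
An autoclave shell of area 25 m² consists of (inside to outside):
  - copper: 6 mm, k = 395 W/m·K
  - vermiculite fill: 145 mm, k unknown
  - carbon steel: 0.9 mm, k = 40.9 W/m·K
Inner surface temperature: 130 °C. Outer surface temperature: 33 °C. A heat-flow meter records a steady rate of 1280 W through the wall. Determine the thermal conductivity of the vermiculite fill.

Series thermal resistances:
R_copper = L/(kA) = 0.006/(395×25) = 6.076×10^-7 K/W
R_carbon steel = L/(kA) = 0.0009/(40.9×25) = 8.802×10^-7 K/W
Sum of known resistances R_other = 1.488×10^-6 K/W
Total R = ΔT/Q = 97/1280 = 0.07578 K/W
R_vermiculite fill = R_total − R_other = 0.07578 K/W
k = L/(R·A) = 0.145/(0.07578×25)

k ≈ 0.0765 W/(m·K)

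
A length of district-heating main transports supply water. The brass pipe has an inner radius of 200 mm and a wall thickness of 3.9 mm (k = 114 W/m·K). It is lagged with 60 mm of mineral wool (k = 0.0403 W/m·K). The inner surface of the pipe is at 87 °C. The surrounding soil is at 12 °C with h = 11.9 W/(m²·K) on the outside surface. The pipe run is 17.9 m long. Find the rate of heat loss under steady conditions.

Q ≈ 1260 W

Radial resistances (cylindrical: R_cond = ln(r_o/r_i)/(2πkL), R_conv = 1/(h·2πrL)):
R_brass pipe wall = ln(203.9/200)/(2π×114×17.9) = 1.506×10^-6 K/W
R_mineral wool = ln(263.9/203.9)/(2π×0.0403×17.9) = 0.05691 K/W
R_outer film = 1/(h_o·2πr_oL) = 1/(11.9×2π×0.2639×17.9) = 0.002831 K/W
R_total = 0.05974 K/W
Q = ΔT/R_total = 75/0.05974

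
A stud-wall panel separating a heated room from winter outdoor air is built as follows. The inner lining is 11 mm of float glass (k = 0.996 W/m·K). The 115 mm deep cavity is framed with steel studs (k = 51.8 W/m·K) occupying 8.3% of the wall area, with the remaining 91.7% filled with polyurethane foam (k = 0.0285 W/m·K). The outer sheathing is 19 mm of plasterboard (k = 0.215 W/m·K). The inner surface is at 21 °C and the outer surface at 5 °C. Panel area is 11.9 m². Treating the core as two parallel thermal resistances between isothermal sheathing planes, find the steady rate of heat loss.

Q ≈ 1510 W

Sheathing layers in series; stud and cavity paths in parallel between them.
R_inner = 0.011/(0.996×11.9) = 9.281×10^-4 K/W
R_stud  = 0.115/(51.8×0.083×11.9) = 0.002248 K/W
R_cav   = 0.115/(0.0285×0.917×11.9) = 0.3698 K/W
1/R_core = 1/R_stud + 1/R_cav → R_core = 0.002234 K/W
R_outer = 0.019/(0.215×11.9) = 0.007426 K/W
R_total = 0.01059 K/W
Q = ΔT/R_total = 16/0.01059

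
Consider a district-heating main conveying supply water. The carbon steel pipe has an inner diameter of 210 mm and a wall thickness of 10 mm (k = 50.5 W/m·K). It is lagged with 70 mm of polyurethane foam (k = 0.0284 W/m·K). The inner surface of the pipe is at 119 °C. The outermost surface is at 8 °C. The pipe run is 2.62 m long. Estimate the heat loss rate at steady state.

Per-layer cylindrical resistances, series-summed:
R_carbon steel pipe wall = ln(115/105)/(2π×50.5×2.62) = 1.094×10^-4 K/W
R_polyurethane foam = ln(185/115)/(2π×0.0284×2.62) = 1.017 K/W
R_total = 1.017 K/W
Q = ΔT/R_total = 111/1.017

Q ≈ 109 W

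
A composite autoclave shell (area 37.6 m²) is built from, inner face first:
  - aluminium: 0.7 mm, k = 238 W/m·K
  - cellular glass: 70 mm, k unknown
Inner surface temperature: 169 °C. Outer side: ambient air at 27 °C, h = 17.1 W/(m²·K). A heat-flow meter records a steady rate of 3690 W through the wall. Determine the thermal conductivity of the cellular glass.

Treating each layer as a thermal resistance in series:
R_aluminium = L/(kA) = 0.0007/(238×37.6) = 7.822×10^-8 K/W
R_outer film = 1/(h_o·A) = 1/(17.1×37.6) = 0.001555 K/W
Sum of known resistances R_other = 0.001555 K/W
Total R = ΔT/Q = 142/3690 = 0.03848 K/W
R_cellular glass = R_total − R_other = 0.03693 K/W
k = L/(R·A) = 0.07/(0.03693×37.6)

k ≈ 0.0504 W/(m·K)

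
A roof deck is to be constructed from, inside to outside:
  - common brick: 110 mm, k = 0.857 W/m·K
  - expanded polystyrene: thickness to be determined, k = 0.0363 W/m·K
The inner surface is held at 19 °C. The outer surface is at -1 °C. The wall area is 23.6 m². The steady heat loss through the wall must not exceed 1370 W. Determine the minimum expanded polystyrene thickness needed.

Treating each layer as a thermal resistance in series:
R_common brick = L/(kA) = 0.11/(0.857×23.6) = 0.005439 K/W
Sum of the known resistances R_other = 0.005439 K/W
Required total resistance R_tot = ΔT/Q_allow = 20/1370 = 0.0146 K/W
R_expanded polystyrene = R_tot − R_other = 0.00916 K/W
L = R·k·A = 0.00916×0.0363×23.6

L ≈ 7.85 mm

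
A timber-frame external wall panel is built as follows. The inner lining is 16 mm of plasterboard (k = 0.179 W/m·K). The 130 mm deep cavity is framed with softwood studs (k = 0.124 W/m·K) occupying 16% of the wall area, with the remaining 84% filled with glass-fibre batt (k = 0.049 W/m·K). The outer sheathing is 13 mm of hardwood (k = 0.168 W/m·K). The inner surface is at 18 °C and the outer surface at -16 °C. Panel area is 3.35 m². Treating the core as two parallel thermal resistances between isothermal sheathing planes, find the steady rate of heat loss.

Sheathing layers in series; stud and cavity paths in parallel between them.
R_inner = 0.016/(0.179×3.35) = 0.02668 K/W
R_stud  = 0.13/(0.124×0.16×3.35) = 1.956 K/W
R_cav   = 0.13/(0.049×0.84×3.35) = 0.9428 K/W
1/R_core = 1/R_stud + 1/R_cav → R_core = 0.6362 K/W
R_outer = 0.013/(0.168×3.35) = 0.0231 K/W
R_total = 0.6859 K/W
Q = ΔT/R_total = 34/0.6859

Q ≈ 49.6 W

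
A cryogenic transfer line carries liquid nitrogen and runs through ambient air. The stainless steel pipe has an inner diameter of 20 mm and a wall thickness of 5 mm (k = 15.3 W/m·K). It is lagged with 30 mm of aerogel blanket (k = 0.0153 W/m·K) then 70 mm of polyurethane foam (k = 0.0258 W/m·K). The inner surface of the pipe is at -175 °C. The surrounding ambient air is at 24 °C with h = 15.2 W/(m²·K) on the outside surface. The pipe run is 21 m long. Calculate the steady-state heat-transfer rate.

Q ≈ 241 W

Cylindrical conduction, so R = ln(r₂/r₁)/(2πkL) per layer, in series:
R_stainless steel pipe wall = ln(15/10)/(2π×15.3×21) = 2.008×10^-4 K/W
R_aerogel blanket = ln(45/15)/(2π×0.0153×21) = 0.5442 K/W
R_polyurethane foam = ln(115/45)/(2π×0.0258×21) = 0.2756 K/W
R_outer film = 1/(h_o·2πr_oL) = 1/(15.2×2π×0.115×21) = 0.004336 K/W
R_total = 0.8243 K/W
Q = ΔT/R_total = 199/0.8243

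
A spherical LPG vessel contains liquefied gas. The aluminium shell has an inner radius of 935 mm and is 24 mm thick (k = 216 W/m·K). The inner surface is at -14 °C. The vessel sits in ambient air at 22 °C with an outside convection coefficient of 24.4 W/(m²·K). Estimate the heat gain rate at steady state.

Each spherical layer contributes R = (1/r_i − 1/r_o)/(4πk):
R_aluminium shell = (1/0.935 − 1/0.959)/(4π×216) = 9.861×10^-6 K/W
R_outer film = 1/(h·4πr_o²) = 1/(24.4×4π×0.959²) = 0.003546 K/W
R_total = 0.003556 K/W
Q = ΔT/R_total = 36/0.003556

Q ≈ 10100 W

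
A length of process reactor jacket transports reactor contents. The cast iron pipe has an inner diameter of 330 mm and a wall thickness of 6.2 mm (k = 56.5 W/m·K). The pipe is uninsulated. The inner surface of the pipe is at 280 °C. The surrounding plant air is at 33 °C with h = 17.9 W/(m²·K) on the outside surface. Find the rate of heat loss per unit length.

q′ ≈ 4750 W/m

Per-layer cylindrical resistances, series-summed:
R_cast iron pipe wall = ln(171.2/165)/(2π×56.5×1) = 1.039×10^-4 K/W
R_outer film = 1/(h_o·2πr_oL) = 1/(17.9×2π×0.1712×1) = 0.05194 K/W
R_total = 0.05204 K/W
Q = ΔT/R_total = 247/0.05204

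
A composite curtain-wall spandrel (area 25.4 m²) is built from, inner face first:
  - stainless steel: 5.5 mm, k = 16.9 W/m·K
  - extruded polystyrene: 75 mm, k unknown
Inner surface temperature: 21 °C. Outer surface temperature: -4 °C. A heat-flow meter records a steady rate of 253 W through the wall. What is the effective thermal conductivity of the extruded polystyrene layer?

k ≈ 0.0299 W/(m·K)

Model the wall as resistances in series:
R_stainless steel = L/(kA) = 0.0055/(16.9×25.4) = 1.281×10^-5 K/W
Sum of known resistances R_other = 1.281×10^-5 K/W
Total R = ΔT/Q = 25/253 = 0.09881 K/W
R_extruded polystyrene = R_total − R_other = 0.0988 K/W
k = L/(R·A) = 0.075/(0.0988×25.4)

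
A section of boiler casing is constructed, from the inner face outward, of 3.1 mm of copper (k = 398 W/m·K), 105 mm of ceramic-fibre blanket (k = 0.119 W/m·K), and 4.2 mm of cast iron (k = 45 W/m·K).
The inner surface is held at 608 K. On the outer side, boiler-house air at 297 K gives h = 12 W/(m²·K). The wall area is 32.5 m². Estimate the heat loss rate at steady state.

Series thermal resistances:
R_copper = L/(kA) = 0.0031/(398×32.5) = 2.397×10^-7 K/W
R_ceramic-fibre blanket = L/(kA) = 0.105/(0.119×32.5) = 0.02715 K/W
R_cast iron = L/(kA) = 0.0042/(45×32.5) = 2.872×10^-6 K/W
R_outer film = 1/(h_o·A) = 1/(12×32.5) = 0.002564 K/W
R_total = 0.02972 K/W
Q = ΔT / R_total = 311 / 0.02972

Q ≈ 10500 W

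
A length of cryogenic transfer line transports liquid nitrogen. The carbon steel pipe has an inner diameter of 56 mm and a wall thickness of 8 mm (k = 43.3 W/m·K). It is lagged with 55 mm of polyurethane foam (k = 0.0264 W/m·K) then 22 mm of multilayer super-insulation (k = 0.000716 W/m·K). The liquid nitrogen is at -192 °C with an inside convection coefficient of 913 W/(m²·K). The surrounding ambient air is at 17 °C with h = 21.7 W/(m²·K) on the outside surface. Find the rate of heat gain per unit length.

q′ ≈ 3.89 W/m

Radial resistances (cylindrical: R_cond = ln(r_o/r_i)/(2πkL), R_conv = 1/(h·2πrL)):
R_inner film = 1/(h_i·2πr₁L) = 1/(913×2π×0.028×1) = 0.006226 K/W
R_carbon steel pipe wall = ln(36/28)/(2π×43.3×1) = 9.237×10^-4 K/W
R_polyurethane foam = ln(91/36)/(2π×0.0264×1) = 5.591 K/W
R_multilayer super-insulation = ln(113/91)/(2π×0.000716×1) = 48.13 K/W
R_outer film = 1/(h_o·2πr_oL) = 1/(21.7×2π×0.113×1) = 0.06491 K/W
R_total = 53.79 K/W
Q = ΔT/R_total = 209/53.79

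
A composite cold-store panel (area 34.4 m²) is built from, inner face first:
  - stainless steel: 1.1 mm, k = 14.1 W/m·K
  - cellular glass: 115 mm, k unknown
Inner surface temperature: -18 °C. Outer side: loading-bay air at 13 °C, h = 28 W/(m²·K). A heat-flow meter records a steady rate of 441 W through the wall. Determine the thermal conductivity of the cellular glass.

Treating each layer as a thermal resistance in series:
R_stainless steel = L/(kA) = 0.0011/(14.1×34.4) = 2.268×10^-6 K/W
R_outer film = 1/(h_o·A) = 1/(28×34.4) = 0.001038 K/W
Sum of known resistances R_other = 0.00104 K/W
Total R = ΔT/Q = 31/441 = 0.07029 K/W
R_cellular glass = R_total − R_other = 0.06925 K/W
k = L/(R·A) = 0.115/(0.06925×34.4)

k ≈ 0.0483 W/(m·K)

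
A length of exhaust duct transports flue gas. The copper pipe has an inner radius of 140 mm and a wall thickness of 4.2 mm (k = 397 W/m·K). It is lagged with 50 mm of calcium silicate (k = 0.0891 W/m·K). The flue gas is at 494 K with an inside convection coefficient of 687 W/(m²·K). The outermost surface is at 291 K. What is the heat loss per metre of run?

q′ ≈ 381 W/m

Cylindrical conduction, so R = ln(r₂/r₁)/(2πkL) per layer, in series:
R_inner film = 1/(h_i·2πr₁L) = 1/(687×2π×0.14×1) = 0.001655 K/W
R_copper pipe wall = ln(144.2/140)/(2π×397×1) = 1.185×10^-5 K/W
R_calcium silicate = ln(194.2/144.2)/(2π×0.0891×1) = 0.5317 K/W
R_total = 0.5334 K/W
Q = ΔT/R_total = 203/0.5334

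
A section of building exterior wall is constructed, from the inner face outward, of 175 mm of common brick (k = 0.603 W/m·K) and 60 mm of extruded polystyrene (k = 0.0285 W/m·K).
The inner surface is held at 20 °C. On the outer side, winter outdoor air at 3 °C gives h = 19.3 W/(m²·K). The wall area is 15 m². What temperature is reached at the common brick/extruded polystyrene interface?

Model the wall as resistances in series:
R_common brick = L/(kA) = 0.175/(0.603×15) = 0.01935 K/W
R_extruded polystyrene = L/(kA) = 0.06/(0.0285×15) = 0.1404 K/W
R_outer film = 1/(h_o·A) = 1/(19.3×15) = 0.003454 K/W
R_total = 0.1632 K/W;  Q = ΔT/R_total = 17/0.1632 = 104.2 W
T_interface = T_inner − Q·ΣR(inner→interface) = 20 − 104×0.01935

T ≈ 18 °C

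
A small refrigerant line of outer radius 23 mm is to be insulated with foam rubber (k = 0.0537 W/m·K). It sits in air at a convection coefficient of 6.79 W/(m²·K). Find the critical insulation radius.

r_cr ≈ 7.91 mm

For a cylinder r_cr = k/h = 0.0537/6.79
r_cr = 7.91 mm; since the bare radius (23 mm) is above r_cr, any added insulation will reduce heat loss.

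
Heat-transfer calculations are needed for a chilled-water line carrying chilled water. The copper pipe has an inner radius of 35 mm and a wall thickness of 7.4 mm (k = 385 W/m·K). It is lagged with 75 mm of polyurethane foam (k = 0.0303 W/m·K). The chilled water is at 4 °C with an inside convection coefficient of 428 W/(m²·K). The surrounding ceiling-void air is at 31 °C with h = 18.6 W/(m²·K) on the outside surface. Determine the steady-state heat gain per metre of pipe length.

For a radial system each layer contributes R = ln(r_out/r_in)/(2πkL); films add R = 1/(hA).
R_inner film = 1/(h_i·2πr₁L) = 1/(428×2π×0.035×1) = 0.01062 K/W
R_copper pipe wall = ln(42.4/35)/(2π×385×1) = 7.929×10^-5 K/W
R_polyurethane foam = ln(117.4/42.4)/(2π×0.0303×1) = 5.349 K/W
R_outer film = 1/(h_o·2πr_oL) = 1/(18.6×2π×0.1174×1) = 0.07289 K/W
R_total = 5.433 K/W
Q = ΔT/R_total = 27/5.433

q′ ≈ 4.97 W/m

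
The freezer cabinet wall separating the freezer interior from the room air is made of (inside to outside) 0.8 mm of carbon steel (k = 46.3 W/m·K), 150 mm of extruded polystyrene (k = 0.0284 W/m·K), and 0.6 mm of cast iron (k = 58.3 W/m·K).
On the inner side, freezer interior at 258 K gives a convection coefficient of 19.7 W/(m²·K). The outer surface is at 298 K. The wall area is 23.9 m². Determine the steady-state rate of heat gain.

Using the resistance-network approach (series):
R_inner film = 1/(h_i·A) = 1/(19.7×23.9) = 0.002124 K/W
R_carbon steel = L/(kA) = 0.0008/(46.3×23.9) = 7.23×10^-7 K/W
R_extruded polystyrene = L/(kA) = 0.15/(0.0284×23.9) = 0.221 K/W
R_cast iron = L/(kA) = 0.0006/(58.3×23.9) = 4.306×10^-7 K/W
R_total = 0.2231 K/W
Q = ΔT / R_total = 40 / 0.2231

Q ≈ 179 W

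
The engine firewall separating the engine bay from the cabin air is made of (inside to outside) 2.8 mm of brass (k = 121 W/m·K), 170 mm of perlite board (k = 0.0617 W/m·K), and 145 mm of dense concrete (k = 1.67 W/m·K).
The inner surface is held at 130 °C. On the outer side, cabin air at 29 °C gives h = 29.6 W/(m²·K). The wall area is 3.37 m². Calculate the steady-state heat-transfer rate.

Model the wall as resistances in series:
R_brass = L/(kA) = 0.0028/(121×3.37) = 6.867×10^-6 K/W
R_perlite board = L/(kA) = 0.17/(0.0617×3.37) = 0.8176 K/W
R_dense concrete = L/(kA) = 0.145/(1.67×3.37) = 0.02576 K/W
R_outer film = 1/(h_o·A) = 1/(29.6×3.37) = 0.01002 K/W
R_total = 0.8534 K/W
Q = ΔT / R_total = 101 / 0.8534

Q ≈ 118 W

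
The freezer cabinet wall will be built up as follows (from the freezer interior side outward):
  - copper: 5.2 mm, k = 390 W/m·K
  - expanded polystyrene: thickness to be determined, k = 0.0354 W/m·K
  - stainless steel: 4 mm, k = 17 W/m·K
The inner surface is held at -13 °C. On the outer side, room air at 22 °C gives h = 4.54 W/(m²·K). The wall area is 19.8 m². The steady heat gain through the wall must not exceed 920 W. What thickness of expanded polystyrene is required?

Model the wall as resistances in series:
R_copper = L/(kA) = 0.0052/(390×19.8) = 6.734×10^-7 K/W
R_stainless steel = L/(kA) = 0.004/(17×19.8) = 1.188×10^-5 K/W
R_outer film = 1/(h_o·A) = 1/(4.54×19.8) = 0.01112 K/W
Sum of the known resistances R_other = 0.01114 K/W
Required total resistance R_tot = ΔT/Q_allow = 35/920 = 0.03804 K/W
R_expanded polystyrene = R_tot − R_other = 0.02691 K/W
L = R·k·A = 0.02691×0.0354×19.8

L ≈ 18.9 mm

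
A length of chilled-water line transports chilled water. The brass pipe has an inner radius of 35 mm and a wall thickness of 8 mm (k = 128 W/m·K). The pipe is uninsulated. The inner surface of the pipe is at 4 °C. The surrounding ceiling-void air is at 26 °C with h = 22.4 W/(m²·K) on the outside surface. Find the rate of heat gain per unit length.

q′ ≈ 133 W/m

Radial resistances (cylindrical: R_cond = ln(r_o/r_i)/(2πkL), R_conv = 1/(h·2πrL)):
R_brass pipe wall = ln(43/35)/(2π×128×1) = 2.56×10^-4 K/W
R_outer film = 1/(h_o·2πr_oL) = 1/(22.4×2π×0.043×1) = 0.1652 K/W
R_total = 0.1655 K/W
Q = ΔT/R_total = 22/0.1655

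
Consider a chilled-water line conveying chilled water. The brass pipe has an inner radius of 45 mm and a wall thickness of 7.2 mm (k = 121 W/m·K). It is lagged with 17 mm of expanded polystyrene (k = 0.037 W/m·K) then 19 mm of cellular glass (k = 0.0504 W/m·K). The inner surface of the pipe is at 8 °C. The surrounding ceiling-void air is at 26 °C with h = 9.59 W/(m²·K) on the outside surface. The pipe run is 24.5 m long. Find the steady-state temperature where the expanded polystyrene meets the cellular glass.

T ≈ 18.1 °C

Cylindrical conduction, so R = ln(r₂/r₁)/(2πkL) per layer, in series:
R_brass pipe wall = ln(52.2/45)/(2π×121×24.5) = 7.968×10^-6 K/W
R_expanded polystyrene = ln(69.2/52.2)/(2π×0.037×24.5) = 0.0495 K/W
R_cellular glass = ln(88.2/69.2)/(2π×0.0504×24.5) = 0.03127 K/W
R_outer film = 1/(h_o·2πr_oL) = 1/(9.59×2π×0.0882×24.5) = 0.00768 K/W
R_total = 0.08845 K/W
Q = ΔT/R_total = 18/0.08845
Q = 203 W
T_interface = T_inner + Q·ΣR(inner→interface) = 8 + 203×0.0495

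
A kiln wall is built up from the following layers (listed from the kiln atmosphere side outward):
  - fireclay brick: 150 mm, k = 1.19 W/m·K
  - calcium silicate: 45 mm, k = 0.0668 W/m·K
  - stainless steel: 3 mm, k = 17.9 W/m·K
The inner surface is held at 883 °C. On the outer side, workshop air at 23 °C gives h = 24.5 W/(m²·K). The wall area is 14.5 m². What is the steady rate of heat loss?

Thermal resistances in series:
R_fireclay brick = L/(kA) = 0.15/(1.19×14.5) = 0.008693 K/W
R_calcium silicate = L/(kA) = 0.045/(0.0668×14.5) = 0.04646 K/W
R_stainless steel = L/(kA) = 0.003/(17.9×14.5) = 1.156×10^-5 K/W
R_outer film = 1/(h_o·A) = 1/(24.5×14.5) = 0.002815 K/W
R_total = 0.05798 K/W
Q = ΔT / R_total = 860 / 0.05798

Q ≈ 14800 W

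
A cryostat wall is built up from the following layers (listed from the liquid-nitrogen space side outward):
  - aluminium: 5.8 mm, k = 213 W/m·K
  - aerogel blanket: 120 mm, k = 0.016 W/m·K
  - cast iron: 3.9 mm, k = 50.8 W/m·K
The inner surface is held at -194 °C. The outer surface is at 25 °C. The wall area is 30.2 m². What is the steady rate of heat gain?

Series thermal resistances:
R_aluminium = L/(kA) = 0.0058/(213×30.2) = 9.017×10^-7 K/W
R_aerogel blanket = L/(kA) = 0.12/(0.016×30.2) = 0.2483 K/W
R_cast iron = L/(kA) = 0.0039/(50.8×30.2) = 2.542×10^-6 K/W
R_total = 0.2483 K/W
Q = ΔT / R_total = 219 / 0.2483

Q ≈ 882 W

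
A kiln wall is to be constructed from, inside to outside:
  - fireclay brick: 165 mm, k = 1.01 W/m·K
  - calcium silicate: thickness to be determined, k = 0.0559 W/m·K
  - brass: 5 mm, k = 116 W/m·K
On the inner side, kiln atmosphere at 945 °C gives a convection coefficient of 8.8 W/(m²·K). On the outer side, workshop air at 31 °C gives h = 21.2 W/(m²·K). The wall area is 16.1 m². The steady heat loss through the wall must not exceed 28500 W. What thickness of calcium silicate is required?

Thermal resistances in series:
R_inner film = 1/(h_i·A) = 1/(8.8×16.1) = 0.007058 K/W
R_fireclay brick = L/(kA) = 0.165/(1.01×16.1) = 0.01015 K/W
R_brass = L/(kA) = 0.005/(116×16.1) = 2.677×10^-6 K/W
R_outer film = 1/(h_o·A) = 1/(21.2×16.1) = 0.00293 K/W
Sum of the known resistances R_other = 0.02014 K/W
Required total resistance R_tot = ΔT/Q_allow = 914/28500 = 0.03207 K/W
R_calcium silicate = R_tot − R_other = 0.01193 K/W
L = R·k·A = 0.01193×0.0559×16.1

L ≈ 10.7 mm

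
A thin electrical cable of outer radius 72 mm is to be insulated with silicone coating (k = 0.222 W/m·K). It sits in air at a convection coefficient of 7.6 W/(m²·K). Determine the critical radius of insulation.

r_cr ≈ 29.2 mm

For a cylinder r_cr = k/h = 0.222/7.6
r_cr = 29.2 mm; since the bare radius (72 mm) is above r_cr, any added insulation will reduce heat loss.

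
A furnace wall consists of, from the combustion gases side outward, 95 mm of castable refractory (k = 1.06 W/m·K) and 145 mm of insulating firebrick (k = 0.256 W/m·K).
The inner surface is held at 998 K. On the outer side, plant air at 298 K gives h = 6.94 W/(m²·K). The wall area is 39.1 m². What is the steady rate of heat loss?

Q ≈ 34200 W

Treating each layer as a thermal resistance in series:
R_castable refractory = L/(kA) = 0.095/(1.06×39.1) = 0.002292 K/W
R_insulating firebrick = L/(kA) = 0.145/(0.256×39.1) = 0.01449 K/W
R_outer film = 1/(h_o·A) = 1/(6.94×39.1) = 0.003685 K/W
R_total = 0.02046 K/W
Q = ΔT / R_total = 700 / 0.02046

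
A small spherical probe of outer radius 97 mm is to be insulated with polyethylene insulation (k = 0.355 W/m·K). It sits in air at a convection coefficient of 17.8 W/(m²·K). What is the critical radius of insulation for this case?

r_cr ≈ 39.9 mm

For a sphere r_cr = 2k/h = 2×0.355/17.8
r_cr = 39.9 mm; since the bare radius (97 mm) is above r_cr, any added insulation will reduce heat loss.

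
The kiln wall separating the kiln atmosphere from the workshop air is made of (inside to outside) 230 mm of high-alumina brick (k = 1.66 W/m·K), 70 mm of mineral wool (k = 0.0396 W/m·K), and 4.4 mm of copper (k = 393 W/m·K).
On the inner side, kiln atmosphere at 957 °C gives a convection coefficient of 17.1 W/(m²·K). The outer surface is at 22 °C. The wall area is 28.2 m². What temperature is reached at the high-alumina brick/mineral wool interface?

Treating each layer as a thermal resistance in series:
R_inner film = 1/(h_i·A) = 1/(17.1×28.2) = 0.002074 K/W
R_high-alumina brick = L/(kA) = 0.23/(1.66×28.2) = 0.004913 K/W
R_mineral wool = L/(kA) = 0.07/(0.0396×28.2) = 0.06268 K/W
R_copper = L/(kA) = 0.0044/(393×28.2) = 3.97×10^-7 K/W
R_total = 0.06967 K/W;  Q = ΔT/R_total = 935/0.06967 = 13420 W
T_interface = T_inner − Q·ΣR(inner→interface) = 957 − 13400×0.006987

T ≈ 863 °C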